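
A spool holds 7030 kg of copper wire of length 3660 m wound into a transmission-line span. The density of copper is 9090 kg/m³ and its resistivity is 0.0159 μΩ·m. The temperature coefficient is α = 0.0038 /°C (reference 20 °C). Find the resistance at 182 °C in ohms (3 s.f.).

0.445 Ω

ρ = 0.0159 μΩ·m = 1.59×10^-8 Ω·m
A = m/(density·L) = 7030/(9090×3660) = 2.1131e-04 m²
R = ρL/A = (1.59×10^-8)(3660)/(2.1131e-04) = 0.2754 Ω
R(182 °C) = 0.2754 × (1 + 0.0038×162) = 0.445 Ω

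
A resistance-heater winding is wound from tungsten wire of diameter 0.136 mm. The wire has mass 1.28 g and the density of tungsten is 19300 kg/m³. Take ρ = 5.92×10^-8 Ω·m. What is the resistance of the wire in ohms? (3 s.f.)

18.6 Ω

A = π(d/2)² = π(6.8000e-05 m)² = 1.4527e-08 m²
L = m/(density·A) = 0.00128/(19300×1.4527e-08) = 4.565 m
R = ρL/A = (5.92×10^-8)(4.565)/(1.4527e-08) = 18.6 Ω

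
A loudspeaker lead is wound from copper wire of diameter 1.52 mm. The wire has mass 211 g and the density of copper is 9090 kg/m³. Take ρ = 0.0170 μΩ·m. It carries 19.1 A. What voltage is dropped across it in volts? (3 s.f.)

ρ = 0.0170 μΩ·m = 1.70×10^-8 Ω·m
A = π(d/2)² = π(7.6000e-04 m)² = 1.8146e-06 m²
L = m/(density·A) = 0.211/(9090×1.8146e-06) = 12.79 m
R = ρL/A = (1.70×10^-8)(12.79)/(1.8146e-06) = 0.1198 Ω
V = IR = 19.1 × 0.1198 = 2.29 V

2.29 V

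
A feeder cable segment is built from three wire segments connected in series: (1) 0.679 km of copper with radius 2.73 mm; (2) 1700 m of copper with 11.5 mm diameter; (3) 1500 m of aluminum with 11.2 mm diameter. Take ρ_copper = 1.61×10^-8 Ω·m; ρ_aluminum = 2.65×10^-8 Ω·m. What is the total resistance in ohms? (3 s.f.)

Seg 1: A = πr² = π(2.7300e-03 m)² = 2.341e-05 m²
R_1 = (1.61×10^-8)(679)/(2.341e-05) = 0.4669 Ω
Seg 2: A = π(d/2)² = π(5.7500e-03 m)² = 1.039e-04 m²
R_2 = (1.61×10^-8)(1700)/(1.039e-04) = 0.2635 Ω
Seg 3: A = π(d/2)² = π(5.6000e-03 m)² = 9.852e-05 m²
R_3 = (2.65×10^-8)(1500)/(9.852e-05) = 0.4035 Ω
R_total = R_1 + R_2 + R_3 = 1.13 Ω

1.13 Ω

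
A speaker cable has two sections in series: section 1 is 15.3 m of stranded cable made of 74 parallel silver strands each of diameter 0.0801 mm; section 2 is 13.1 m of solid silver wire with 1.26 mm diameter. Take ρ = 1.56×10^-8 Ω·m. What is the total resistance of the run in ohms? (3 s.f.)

0.804 Ω

Section 1: A_strand = π(4.0050e-05)² = 5.039e-09 m²; R₁ = ρL/(N·A_s) = (1.56×10^-8)(15.3)/(74×5.039e-09) = 0.6401 Ω
Section 2: A = π(d/2)² = π(6.3000e-04 m)² = 1.247e-06 m²
R₂ = (1.56×10^-8)(13.1)/(1.247e-06) = 0.1639 Ω
R = R₁ + R₂ = 0.804 Ω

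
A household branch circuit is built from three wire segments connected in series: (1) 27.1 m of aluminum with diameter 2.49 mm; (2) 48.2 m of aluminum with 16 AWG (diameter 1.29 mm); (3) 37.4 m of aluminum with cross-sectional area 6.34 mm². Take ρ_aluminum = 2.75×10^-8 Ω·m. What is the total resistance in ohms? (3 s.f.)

Seg 1: A = π(d/2)² = π(1.2450e-03 m)² = 4.870e-06 m²
R_1 = (2.75×10^-8)(27.1)/(4.870e-06) = 0.153 Ω
Seg 2: A = π(1.29/2 mm)² = π(6.4500e-04 m)² = 1.307e-06 m²
R_2 = (2.75×10^-8)(48.2)/(1.307e-06) = 1.014 Ω
Seg 3: A = 6.34 mm² = 6.340e-06 m²
R_3 = (2.75×10^-8)(37.4)/(6.340e-06) = 0.1622 Ω
R_total = R_1 + R_2 + R_3 = 1.33 Ω

1.33 Ω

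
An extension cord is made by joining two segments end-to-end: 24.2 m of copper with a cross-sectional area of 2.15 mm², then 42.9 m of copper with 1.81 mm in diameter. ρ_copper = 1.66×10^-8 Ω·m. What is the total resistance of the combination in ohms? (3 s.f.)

0.464 Ω

Segment 1: A = 2.15 mm² = 2.150e-06 m²
R₁ = ρL/A = (1.66×10^-8)(24.2)/(2.150e-06) = 0.1868 Ω
Segment 2: A = π(d/2)² = π(9.0500e-04 m)² = 2.573e-06 m²
R₂ = (1.66×10^-8)(42.9)/(2.573e-06) = 0.2768 Ω
R = R₁ + R₂ = 0.464 Ω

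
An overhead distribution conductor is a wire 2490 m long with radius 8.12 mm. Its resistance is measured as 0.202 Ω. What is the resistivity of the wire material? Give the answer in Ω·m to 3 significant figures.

1.68×10^-8 Ω·m

A = πr² = π(8.1200e-03 m)² = 2.071e-04 m²
ρ = RA/L = (0.202)(2.071e-04)/(2490) = 1.68×10^-8 Ω·m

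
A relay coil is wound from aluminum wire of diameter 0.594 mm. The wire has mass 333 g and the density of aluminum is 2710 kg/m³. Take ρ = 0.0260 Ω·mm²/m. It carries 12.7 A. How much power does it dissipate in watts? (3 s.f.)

6710 W

ρ = 0.0260 Ω·mm²/m = 2.60×10^-8 Ω·m
A = π(d/2)² = π(2.9700e-04 m)² = 2.7712e-07 m²
L = m/(density·A) = 0.333/(2710×2.7712e-07) = 443.4 m
R = ρL/A = (2.60×10^-8)(443.4)/(2.7712e-07) = 41.6 Ω
P = I²R = (12.7)² × 41.6 = 6710 W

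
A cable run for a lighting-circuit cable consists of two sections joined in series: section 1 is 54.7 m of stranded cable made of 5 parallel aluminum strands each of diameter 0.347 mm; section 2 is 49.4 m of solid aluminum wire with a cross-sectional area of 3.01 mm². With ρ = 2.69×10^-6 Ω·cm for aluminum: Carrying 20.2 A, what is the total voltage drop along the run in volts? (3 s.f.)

71.8 V

ρ = 2.69×10^-6 Ω·cm = 2.69×10^-8 Ω·m
Section 1: A_strand = π(1.7350e-04)² = 9.457e-08 m²; R₁ = ρL/(N·A_s) = (2.69×10^-8)(54.7)/(5×9.457e-08) = 3.112 Ω
Section 2: A = 3.01 mm² = 3.010e-06 m²
R₂ = (2.69×10^-8)(49.4)/(3.010e-06) = 0.4415 Ω
R = R₁ + R₂ = 3.553 Ω
V = IR = 20.2 × 3.553 = 71.8 V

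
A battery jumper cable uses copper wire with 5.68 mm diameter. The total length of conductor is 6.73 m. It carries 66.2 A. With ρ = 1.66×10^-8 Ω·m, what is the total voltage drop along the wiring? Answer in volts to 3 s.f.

0.292 V

A = π(d/2)² = π(2.8400e-03 m)² = 2.534e-05 m²
R = ρL/A = (1.66×10^-8)(6.73)/(2.534e-05) = 0.004409 Ω
V = IR = 66.2 × 0.004409 = 0.292 V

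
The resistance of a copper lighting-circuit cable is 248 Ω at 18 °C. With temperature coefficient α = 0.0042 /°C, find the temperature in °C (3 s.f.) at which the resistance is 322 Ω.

R = R₀(1 + α(T − T₀)) ⇒ T = T₀ + (R/R₀ − 1)/α
T = 18 + (322/248 − 1)/0.0042 = 18 + (0.2984)/0.0042 = 89.0 °C

89.0 °C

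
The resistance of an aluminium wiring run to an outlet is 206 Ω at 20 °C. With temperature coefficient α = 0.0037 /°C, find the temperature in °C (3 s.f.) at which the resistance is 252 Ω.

R = R₀(1 + α(T − T₀)) ⇒ T = T₀ + (R/R₀ − 1)/α
T = 20 + (252/206 − 1)/0.0037 = 20 + (0.2233)/0.0037 = 80.4 °C

80.4 °C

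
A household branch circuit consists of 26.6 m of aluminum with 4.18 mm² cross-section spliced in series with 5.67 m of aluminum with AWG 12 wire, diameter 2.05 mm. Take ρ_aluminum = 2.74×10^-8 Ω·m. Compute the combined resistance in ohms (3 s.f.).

Segment 1: A = 4.18 mm² = 4.180e-06 m²
R₁ = ρL/A = (2.74×10^-8)(26.6)/(4.180e-06) = 0.1744 Ω
Segment 2: A = π(2.05/2 mm)² = π(1.0250e-03 m)² = 3.301e-06 m²
R₂ = (2.74×10^-8)(5.67)/(3.301e-06) = 0.04707 Ω
R = R₁ + R₂ = 0.221 Ω

0.221 Ω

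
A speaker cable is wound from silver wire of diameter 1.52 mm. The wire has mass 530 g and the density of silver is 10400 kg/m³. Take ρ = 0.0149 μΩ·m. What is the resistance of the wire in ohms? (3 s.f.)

0.231 Ω

ρ = 0.0149 μΩ·m = 1.49×10^-8 Ω·m
A = π(d/2)² = π(7.6000e-04 m)² = 1.8146e-06 m²
L = m/(density·A) = 0.53/(10400×1.8146e-06) = 28.08 m
R = ρL/A = (1.49×10^-8)(28.08)/(1.8146e-06) = 0.231 Ω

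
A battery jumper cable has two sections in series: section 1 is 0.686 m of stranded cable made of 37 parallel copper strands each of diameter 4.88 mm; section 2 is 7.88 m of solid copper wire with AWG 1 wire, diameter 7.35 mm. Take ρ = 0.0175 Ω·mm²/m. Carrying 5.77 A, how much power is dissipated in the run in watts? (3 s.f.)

0.109 W

ρ = 0.0175 Ω·mm²/m = 1.75×10^-8 Ω·m
Section 1: A_strand = π(2.4400e-03)² = 1.870e-05 m²; R₁ = ρL/(N·A_s) = (1.75×10^-8)(0.686)/(37×1.870e-05) = 1.735×10^-5 Ω
Section 2: A = π(7.35/2 mm)² = π(3.6750e-03 m)² = 4.243e-05 m²
R₂ = (1.75×10^-8)(7.88)/(4.243e-05) = 0.00325 Ω
R = R₁ + R₂ = 0.003267 Ω
P = I²R = (5.77)² × 0.003267 = 0.109 W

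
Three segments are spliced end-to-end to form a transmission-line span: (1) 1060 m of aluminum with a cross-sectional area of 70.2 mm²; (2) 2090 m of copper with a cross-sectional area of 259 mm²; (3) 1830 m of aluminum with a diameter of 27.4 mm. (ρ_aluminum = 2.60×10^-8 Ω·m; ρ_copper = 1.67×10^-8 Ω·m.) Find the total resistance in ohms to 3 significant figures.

0.608 Ω

Seg 1: A = 70.2 mm² = 7.020e-05 m²
R_1 = (2.60×10^-8)(1060)/(7.020e-05) = 0.3926 Ω
Seg 2: A = 259 mm² = 2.590e-04 m²
R_2 = (1.67×10^-8)(2090)/(2.590e-04) = 0.1348 Ω
Seg 3: A = π(d/2)² = π(1.3700e-02 m)² = 5.896e-04 m²
R_3 = (2.60×10^-8)(1830)/(5.896e-04) = 0.08069 Ω
R_total = R_1 + R_2 + R_3 = 0.608 Ω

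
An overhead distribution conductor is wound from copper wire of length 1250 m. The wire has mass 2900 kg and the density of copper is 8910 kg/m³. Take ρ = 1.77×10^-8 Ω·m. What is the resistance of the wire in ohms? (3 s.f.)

0.0850 Ω

A = m/(density·L) = 2900/(8910×1250) = 2.6038e-04 m²
R = ρL/A = (1.77×10^-8)(1250)/(2.6038e-04) = 0.0850 Ω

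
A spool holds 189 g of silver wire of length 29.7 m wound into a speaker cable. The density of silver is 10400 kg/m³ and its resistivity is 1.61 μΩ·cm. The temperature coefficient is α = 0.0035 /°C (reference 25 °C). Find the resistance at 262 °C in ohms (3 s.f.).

1.43 Ω

ρ = 1.61 μΩ·cm = 1.61×10^-8 Ω·m
A = m/(density·L) = 0.189/(10400×29.7) = 6.1189e-07 m²
R = ρL/A = (1.61×10^-8)(29.7)/(6.1189e-07) = 0.7815 Ω
R(262 °C) = 0.7815 × (1 + 0.0035×237) = 1.43 Ω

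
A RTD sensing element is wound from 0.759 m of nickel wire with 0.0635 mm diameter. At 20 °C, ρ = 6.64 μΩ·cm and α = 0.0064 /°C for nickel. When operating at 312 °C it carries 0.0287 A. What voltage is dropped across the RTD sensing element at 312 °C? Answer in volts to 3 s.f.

1.31 V

ρ = 6.64 μΩ·cm = 6.64×10^-8 Ω·m
A = π(d/2)² = π(3.1750e-05 m)² = 3.167e-09 m²
R₍20₎ = ρL/A = (6.64×10^-8)(0.759)/(3.167e-09) = 15.91 Ω
R₍312₎ = R₍20₎(1 + αΔT) = 15.91 × (1 + 0.0064×292) = 45.65 Ω
V = IR = 0.0287 × 45.65 = 1.31 V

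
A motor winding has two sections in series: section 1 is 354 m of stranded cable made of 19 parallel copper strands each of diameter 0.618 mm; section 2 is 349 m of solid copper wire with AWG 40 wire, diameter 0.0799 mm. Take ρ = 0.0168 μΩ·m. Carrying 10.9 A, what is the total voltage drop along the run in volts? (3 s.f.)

ρ = 0.0168 μΩ·m = 1.68×10^-8 Ω·m
Section 1: A_strand = π(3.0900e-04)² = 3.000e-07 m²; R₁ = ρL/(N·A_s) = (1.68×10^-8)(354)/(19×3.000e-07) = 1.043 Ω
Section 2: A = π(0.0799/2 mm)² = π(3.9950e-05 m)² = 5.014e-09 m²
R₂ = (1.68×10^-8)(349)/(5.014e-09) = 1169 Ω
R = R₁ + R₂ = 1170 Ω
V = IR = 10.9 × 1170 = 12800 V

12800 V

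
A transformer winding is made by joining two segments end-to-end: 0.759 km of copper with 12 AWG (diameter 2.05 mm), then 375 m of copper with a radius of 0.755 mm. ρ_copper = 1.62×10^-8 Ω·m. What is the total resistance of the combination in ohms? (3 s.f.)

7.12 Ω

Segment 1: A = π(2.05/2 mm)² = π(1.0250e-03 m)² = 3.301e-06 m²
R₁ = ρL/A = (1.62×10^-8)(759)/(3.301e-06) = 3.725 Ω
Segment 2: A = πr² = π(7.5500e-04 m)² = 1.791e-06 m²
R₂ = (1.62×10^-8)(375)/(1.791e-06) = 3.392 Ω
R = R₁ + R₂ = 7.12 Ω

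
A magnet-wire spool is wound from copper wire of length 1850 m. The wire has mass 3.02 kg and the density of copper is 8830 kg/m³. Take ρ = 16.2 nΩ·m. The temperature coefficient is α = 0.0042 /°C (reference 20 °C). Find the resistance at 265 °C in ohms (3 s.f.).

ρ = 16.2 nΩ·m = 1.62×10^-8 Ω·m
A = m/(density·L) = 3.02/(8830×1850) = 1.8487e-07 m²
R = ρL/A = (1.62×10^-8)(1850)/(1.8487e-07) = 162.1 Ω
R(265 °C) = 162.1 × (1 + 0.0042×245) = 329 Ω

329 Ω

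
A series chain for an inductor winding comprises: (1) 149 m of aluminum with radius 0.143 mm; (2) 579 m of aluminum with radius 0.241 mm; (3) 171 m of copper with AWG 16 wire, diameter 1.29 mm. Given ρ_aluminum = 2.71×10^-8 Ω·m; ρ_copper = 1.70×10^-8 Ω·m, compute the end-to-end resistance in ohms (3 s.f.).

Seg 1: A = πr² = π(1.4300e-04 m)² = 6.424e-08 m²
R_1 = (2.71×10^-8)(149)/(6.424e-08) = 62.85 Ω
Seg 2: A = πr² = π(2.4100e-04 m)² = 1.825e-07 m²
R_2 = (2.71×10^-8)(579)/(1.825e-07) = 85.99 Ω
Seg 3: A = π(1.29/2 mm)² = π(6.4500e-04 m)² = 1.307e-06 m²
R_3 = (1.70×10^-8)(171)/(1.307e-06) = 2.224 Ω
R_total = R_1 + R_2 + R_3 = 151 Ω

151 Ω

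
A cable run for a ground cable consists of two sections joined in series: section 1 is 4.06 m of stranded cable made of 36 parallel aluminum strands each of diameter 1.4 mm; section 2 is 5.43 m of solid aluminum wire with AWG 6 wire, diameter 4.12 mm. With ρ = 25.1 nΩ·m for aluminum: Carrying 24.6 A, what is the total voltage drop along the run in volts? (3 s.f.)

ρ = 25.1 nΩ·m = 2.51×10^-8 Ω·m
Section 1: A_strand = π(7.0000e-04)² = 1.539e-06 m²; R₁ = ρL/(N·A_s) = (2.51×10^-8)(4.06)/(36×1.539e-06) = 0.001839 Ω
Section 2: A = π(4.12/2 mm)² = π(2.0600e-03 m)² = 1.333e-05 m²
R₂ = (2.51×10^-8)(5.43)/(1.333e-05) = 0.01022 Ω
R = R₁ + R₂ = 0.01206 Ω
V = IR = 24.6 × 0.01206 = 0.297 V

0.297 V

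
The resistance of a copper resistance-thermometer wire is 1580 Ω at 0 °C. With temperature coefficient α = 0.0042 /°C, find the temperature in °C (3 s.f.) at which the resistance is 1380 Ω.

R = R₀(1 + α(T − T₀)) ⇒ T = T₀ + (R/R₀ − 1)/α
T = 0 + (1380/1580 − 1)/0.0042 = 0 + (-0.1266)/0.0042 = -30.1 °C

-30.1 °C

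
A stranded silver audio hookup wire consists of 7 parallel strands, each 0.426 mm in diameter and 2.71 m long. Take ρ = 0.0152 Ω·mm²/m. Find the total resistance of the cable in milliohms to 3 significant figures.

41.3 mΩ

ρ = 0.0152 Ω·mm²/m = 1.52×10^-8 Ω·m
A_strand = π(2.1300e-04 m)² = 1.425e-07 m²
R_strand = ρL/A = (1.52×10^-8)(2.71)/(1.425e-07) = 0.289 Ω
R_total = R_strand/N = 0.289/7 = 41.3 mΩ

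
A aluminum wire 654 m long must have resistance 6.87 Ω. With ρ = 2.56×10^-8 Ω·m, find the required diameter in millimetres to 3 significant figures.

1.76 mm

A = ρL/R = (2.56×10^-8)(654)/(6.87) = 2.437e-06 m²
d = 2√(A/π) = 1.762e-03 m = 1.76 mm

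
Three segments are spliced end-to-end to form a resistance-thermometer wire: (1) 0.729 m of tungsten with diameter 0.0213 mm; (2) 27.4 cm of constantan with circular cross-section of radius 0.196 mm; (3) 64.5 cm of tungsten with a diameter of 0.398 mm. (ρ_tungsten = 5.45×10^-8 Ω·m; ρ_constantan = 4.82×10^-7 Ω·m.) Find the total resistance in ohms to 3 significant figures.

113 Ω

Seg 1: A = π(d/2)² = π(1.0650e-05 m)² = 3.563e-10 m²
R_1 = (5.45×10^-8)(0.729)/(3.563e-10) = 111.5 Ω
Seg 2: A = πr² = π(1.9600e-04 m)² = 1.207e-07 m²
R_2 = (4.82×10^-7)(0.274)/(1.207e-07) = 1.094 Ω
Seg 3: A = π(d/2)² = π(1.9900e-04 m)² = 1.244e-07 m²
R_3 = (5.45×10^-8)(0.645)/(1.244e-07) = 0.2826 Ω
R_total = R_1 + R_2 + R_3 = 113 Ω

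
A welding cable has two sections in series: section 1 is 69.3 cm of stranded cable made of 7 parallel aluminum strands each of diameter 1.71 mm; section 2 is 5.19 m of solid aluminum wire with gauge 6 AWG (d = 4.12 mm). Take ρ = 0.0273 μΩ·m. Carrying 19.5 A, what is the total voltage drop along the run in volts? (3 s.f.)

ρ = 0.0273 μΩ·m = 2.73×10^-8 Ω·m
Section 1: A_strand = π(8.5500e-04)² = 2.297e-06 m²; R₁ = ρL/(N·A_s) = (2.73×10^-8)(0.693)/(7×2.297e-06) = 0.001177 Ω
Section 2: A = π(4.12/2 mm)² = π(2.0600e-03 m)² = 1.333e-05 m²
R₂ = (2.73×10^-8)(5.19)/(1.333e-05) = 0.01063 Ω
R = R₁ + R₂ = 0.0118 Ω
V = IR = 19.5 × 0.0118 = 0.230 V

0.230 V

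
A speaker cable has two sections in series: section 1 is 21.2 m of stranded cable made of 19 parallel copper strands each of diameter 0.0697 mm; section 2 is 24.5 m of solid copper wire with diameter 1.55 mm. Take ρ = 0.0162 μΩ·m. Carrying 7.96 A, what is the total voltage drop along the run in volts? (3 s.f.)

ρ = 0.0162 μΩ·m = 1.62×10^-8 Ω·m
Section 1: A_strand = π(3.4850e-05)² = 3.816e-09 m²; R₁ = ρL/(N·A_s) = (1.62×10^-8)(21.2)/(19×3.816e-09) = 4.737 Ω
Section 2: A = π(d/2)² = π(7.7500e-04 m)² = 1.887e-06 m²
R₂ = (1.62×10^-8)(24.5)/(1.887e-06) = 0.2103 Ω
R = R₁ + R₂ = 4.948 Ω
V = IR = 7.96 × 4.948 = 39.4 V

39.4 V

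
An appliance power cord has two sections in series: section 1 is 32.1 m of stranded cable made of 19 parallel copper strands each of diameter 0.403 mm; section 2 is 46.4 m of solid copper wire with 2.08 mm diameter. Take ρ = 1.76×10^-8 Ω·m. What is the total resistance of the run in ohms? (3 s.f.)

Section 1: A_strand = π(2.0150e-04)² = 1.276e-07 m²; R₁ = ρL/(N·A_s) = (1.76×10^-8)(32.1)/(19×1.276e-07) = 0.2331 Ω
Section 2: A = π(d/2)² = π(1.0400e-03 m)² = 3.398e-06 m²
R₂ = (1.76×10^-8)(46.4)/(3.398e-06) = 0.2403 Ω
R = R₁ + R₂ = 0.473 Ω

0.473 Ω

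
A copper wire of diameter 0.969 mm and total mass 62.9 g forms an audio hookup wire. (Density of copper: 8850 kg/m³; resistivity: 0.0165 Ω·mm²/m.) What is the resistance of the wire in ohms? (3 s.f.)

0.216 Ω

ρ = 0.0165 Ω·mm²/m = 1.65×10^-8 Ω·m
A = π(d/2)² = π(4.8450e-04 m)² = 7.3746e-07 m²
L = m/(density·A) = 0.0629/(8850×7.3746e-07) = 9.638 m
R = ρL/A = (1.65×10^-8)(9.638)/(7.3746e-07) = 0.216 Ω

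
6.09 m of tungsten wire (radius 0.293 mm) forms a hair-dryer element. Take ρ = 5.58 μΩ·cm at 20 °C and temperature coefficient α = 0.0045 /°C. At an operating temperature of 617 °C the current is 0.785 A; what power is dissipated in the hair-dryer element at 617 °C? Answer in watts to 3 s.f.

2.86 W

ρ = 5.58 μΩ·cm = 5.58×10^-8 Ω·m
A = πr² = π(2.9300e-04 m)² = 2.697e-07 m²
R₍20₎ = ρL/A = (5.58×10^-8)(6.09)/(2.697e-07) = 1.26 Ω
R₍617₎ = R₍20₎(1 + αΔT) = 1.26 × (1 + 0.0045×597) = 4.645 Ω
P = I²R = (0.785)² × 4.645 = 2.86 W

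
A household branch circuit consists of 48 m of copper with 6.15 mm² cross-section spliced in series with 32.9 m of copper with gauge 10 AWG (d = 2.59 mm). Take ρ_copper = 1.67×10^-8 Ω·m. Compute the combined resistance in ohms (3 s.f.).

0.235 Ω

Segment 1: A = 6.15 mm² = 6.150e-06 m²
R₁ = ρL/A = (1.67×10^-8)(48)/(6.150e-06) = 0.1303 Ω
Segment 2: A = π(2.59/2 mm)² = π(1.2950e-03 m)² = 5.269e-06 m²
R₂ = (1.67×10^-8)(32.9)/(5.269e-06) = 0.1043 Ω
R = R₁ + R₂ = 0.235 Ω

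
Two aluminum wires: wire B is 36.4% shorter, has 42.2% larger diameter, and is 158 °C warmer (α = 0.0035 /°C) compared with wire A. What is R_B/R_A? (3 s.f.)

R ∝ ρL/d² with ρ ∝ (1+αΔT), so R_B/R_A = (1 − 36.4/100) × (1 + 42.2/100)⁻² × (1 + 0.0035×158)
= 0.636 × 0.4945 × 1.553 = 0.488

0.488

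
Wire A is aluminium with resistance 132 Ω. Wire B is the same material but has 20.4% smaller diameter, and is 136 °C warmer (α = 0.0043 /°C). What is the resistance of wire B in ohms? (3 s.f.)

R ∝ ρL/d² with ρ ∝ (1+αΔT), so R_B/R_A = (1 − 20.4/100)⁻² × (1 + 0.0043×136)
= 1.578 × 1.585 = 2.501
R_B = 2.501 × 132 = 330 Ω

330 Ω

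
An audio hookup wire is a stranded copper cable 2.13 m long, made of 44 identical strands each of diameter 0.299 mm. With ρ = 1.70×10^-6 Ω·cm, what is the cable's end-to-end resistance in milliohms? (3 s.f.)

11.7 mΩ

ρ = 1.70×10^-6 Ω·cm = 1.70×10^-8 Ω·m
A_strand = π(1.4950e-04 m)² = 7.022e-08 m²
R_strand = ρL/A = (1.70×10^-8)(2.13)/(7.022e-08) = 0.5157 Ω
R_total = R_strand/N = 0.5157/44 = 11.7 mΩ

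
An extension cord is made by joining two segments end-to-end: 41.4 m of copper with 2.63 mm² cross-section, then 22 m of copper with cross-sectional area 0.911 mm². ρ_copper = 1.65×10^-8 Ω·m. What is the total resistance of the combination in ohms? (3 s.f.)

Segment 1: A = 2.63 mm² = 2.630e-06 m²
R₁ = ρL/A = (1.65×10^-8)(41.4)/(2.630e-06) = 0.2597 Ω
Segment 2: A = 0.911 mm² = 9.110e-07 m²
R₂ = (1.65×10^-8)(22)/(9.110e-07) = 0.3985 Ω
R = R₁ + R₂ = 0.658 Ω

0.658 Ω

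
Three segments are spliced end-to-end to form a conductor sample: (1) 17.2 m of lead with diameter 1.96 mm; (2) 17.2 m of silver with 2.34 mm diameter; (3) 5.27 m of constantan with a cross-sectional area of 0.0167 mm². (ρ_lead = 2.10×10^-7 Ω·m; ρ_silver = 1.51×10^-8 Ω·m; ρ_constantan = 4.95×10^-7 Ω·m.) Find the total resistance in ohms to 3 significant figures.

Seg 1: A = π(d/2)² = π(9.8000e-04 m)² = 3.017e-06 m²
R_1 = (2.10×10^-7)(17.2)/(3.017e-06) = 1.197 Ω
Seg 2: A = π(d/2)² = π(1.1700e-03 m)² = 4.301e-06 m²
R_2 = (1.51×10^-8)(17.2)/(4.301e-06) = 0.06039 Ω
Seg 3: A = 0.0167 mm² = 1.670e-08 m²
R_3 = (4.95×10^-7)(5.27)/(1.670e-08) = 156.2 Ω
R_total = R_1 + R_2 + R_3 = 157 Ω

157 Ω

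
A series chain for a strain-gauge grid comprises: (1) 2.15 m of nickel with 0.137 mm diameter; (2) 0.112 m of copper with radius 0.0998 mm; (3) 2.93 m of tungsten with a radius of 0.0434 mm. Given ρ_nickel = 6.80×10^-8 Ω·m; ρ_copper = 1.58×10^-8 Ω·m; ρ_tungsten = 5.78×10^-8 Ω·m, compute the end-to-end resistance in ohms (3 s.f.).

Seg 1: A = π(d/2)² = π(6.8500e-05 m)² = 1.474e-08 m²
R_1 = (6.80×10^-8)(2.15)/(1.474e-08) = 9.918 Ω
Seg 2: A = πr² = π(9.9800e-05 m)² = 3.129e-08 m²
R_2 = (1.58×10^-8)(0.112)/(3.129e-08) = 0.05655 Ω
Seg 3: A = πr² = π(4.3400e-05 m)² = 5.917e-09 m²
R_3 = (5.78×10^-8)(2.93)/(5.917e-09) = 28.62 Ω
R_total = R_1 + R_2 + R_3 = 38.6 Ω

38.6 Ω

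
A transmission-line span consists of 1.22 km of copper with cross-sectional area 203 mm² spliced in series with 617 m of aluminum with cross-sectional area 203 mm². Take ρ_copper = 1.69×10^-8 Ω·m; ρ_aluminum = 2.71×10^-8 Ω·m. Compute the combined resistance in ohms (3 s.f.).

0.184 Ω

Segment 1: A = 203 mm² = 2.030e-04 m²
R₁ = ρL/A = (1.69×10^-8)(1220)/(2.030e-04) = 0.1016 Ω
R₂ = (2.71×10^-8)(617)/(2.030e-04) = 0.08237 Ω
R = R₁ + R₂ = 0.184 Ω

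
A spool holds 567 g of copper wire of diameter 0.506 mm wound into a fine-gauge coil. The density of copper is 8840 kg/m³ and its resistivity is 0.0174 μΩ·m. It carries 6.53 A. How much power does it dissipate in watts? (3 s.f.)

1180 W

ρ = 0.0174 μΩ·m = 1.74×10^-8 Ω·m
A = π(d/2)² = π(2.5300e-04 m)² = 2.0109e-07 m²
L = m/(density·A) = 0.567/(8840×2.0109e-07) = 319 m
R = ρL/A = (1.74×10^-8)(319)/(2.0109e-07) = 27.6 Ω
P = I²R = (6.53)² × 27.6 = 1180 W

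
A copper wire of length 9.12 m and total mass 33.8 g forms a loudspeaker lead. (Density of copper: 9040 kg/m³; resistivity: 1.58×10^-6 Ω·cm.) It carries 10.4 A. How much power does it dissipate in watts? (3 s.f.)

38.0 W

ρ = 1.58×10^-6 Ω·cm = 1.58×10^-8 Ω·m
A = m/(density·L) = 0.0338/(9040×9.12) = 4.0997e-07 m²
R = ρL/A = (1.58×10^-8)(9.12)/(4.0997e-07) = 0.3515 Ω
P = I²R = (10.4)² × 0.3515 = 38.0 W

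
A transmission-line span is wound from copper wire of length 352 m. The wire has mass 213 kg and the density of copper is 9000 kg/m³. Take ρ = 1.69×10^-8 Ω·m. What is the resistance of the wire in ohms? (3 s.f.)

A = m/(density·L) = 213/(9000×352) = 6.7235e-05 m²
R = ρL/A = (1.69×10^-8)(352)/(6.7235e-05) = 0.0885 Ω

0.0885 Ω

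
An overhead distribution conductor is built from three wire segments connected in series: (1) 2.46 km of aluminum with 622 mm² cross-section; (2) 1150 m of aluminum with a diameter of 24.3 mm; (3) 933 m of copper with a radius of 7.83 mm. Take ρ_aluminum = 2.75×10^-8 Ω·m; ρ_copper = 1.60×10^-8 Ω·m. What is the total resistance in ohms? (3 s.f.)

Seg 1: A = 622 mm² = 6.220e-04 m²
R_1 = (2.75×10^-8)(2460)/(6.220e-04) = 0.1088 Ω
Seg 2: A = π(d/2)² = π(1.2150e-02 m)² = 4.638e-04 m²
R_2 = (2.75×10^-8)(1150)/(4.638e-04) = 0.06819 Ω
Seg 3: A = πr² = π(7.8300e-03 m)² = 1.926e-04 m²
R_3 = (1.60×10^-8)(933)/(1.926e-04) = 0.0775 Ω
R_total = R_1 + R_2 + R_3 = 0.254 Ω

0.254 Ω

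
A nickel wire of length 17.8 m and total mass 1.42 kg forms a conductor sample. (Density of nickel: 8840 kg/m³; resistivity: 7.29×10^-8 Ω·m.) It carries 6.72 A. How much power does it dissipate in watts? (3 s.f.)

A = m/(density·L) = 1.42/(8840×17.8) = 9.0244e-06 m²
R = ρL/A = (7.29×10^-8)(17.8)/(9.0244e-06) = 0.1438 Ω
P = I²R = (6.72)² × 0.1438 = 6.49 W

6.49 W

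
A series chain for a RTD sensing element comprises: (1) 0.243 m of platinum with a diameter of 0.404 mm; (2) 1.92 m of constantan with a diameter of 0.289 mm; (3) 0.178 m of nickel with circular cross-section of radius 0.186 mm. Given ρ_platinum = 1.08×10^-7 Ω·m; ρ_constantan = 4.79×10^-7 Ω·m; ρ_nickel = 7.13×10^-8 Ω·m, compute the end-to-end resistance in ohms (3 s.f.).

14.3 Ω

Seg 1: A = π(d/2)² = π(2.0200e-04 m)² = 1.282e-07 m²
R_1 = (1.08×10^-7)(0.243)/(1.282e-07) = 0.2047 Ω
Seg 2: A = π(d/2)² = π(1.4450e-04 m)² = 6.560e-08 m²
R_2 = (4.79×10^-7)(1.92)/(6.560e-08) = 14.02 Ω
Seg 3: A = πr² = π(1.8600e-04 m)² = 1.087e-07 m²
R_3 = (7.13×10^-8)(0.178)/(1.087e-07) = 0.1168 Ω
R_total = R_1 + R_2 + R_3 = 14.3 Ω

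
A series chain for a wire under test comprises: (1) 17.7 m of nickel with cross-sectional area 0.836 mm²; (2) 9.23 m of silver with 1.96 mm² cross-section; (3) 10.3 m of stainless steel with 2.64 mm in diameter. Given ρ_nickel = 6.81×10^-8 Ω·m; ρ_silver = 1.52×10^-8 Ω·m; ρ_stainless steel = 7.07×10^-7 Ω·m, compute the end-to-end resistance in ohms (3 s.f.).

Seg 1: A = 0.836 mm² = 8.360e-07 m²
R_1 = (6.81×10^-8)(17.7)/(8.360e-07) = 1.442 Ω
Seg 2: A = 1.96 mm² = 1.960e-06 m²
R_2 = (1.52×10^-8)(9.23)/(1.960e-06) = 0.07158 Ω
Seg 3: A = π(d/2)² = π(1.3200e-03 m)² = 5.474e-06 m²
R_3 = (7.07×10^-7)(10.3)/(5.474e-06) = 1.33 Ω
R_total = R_1 + R_2 + R_3 = 2.84 Ω

2.84 Ω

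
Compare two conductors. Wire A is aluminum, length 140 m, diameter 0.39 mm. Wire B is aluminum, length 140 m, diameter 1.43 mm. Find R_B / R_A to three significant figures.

0.0744

R ∝ ρL/d², so R_B/R_A = (d_A/d_B)²
= (0.39/1.43)² = 0.0744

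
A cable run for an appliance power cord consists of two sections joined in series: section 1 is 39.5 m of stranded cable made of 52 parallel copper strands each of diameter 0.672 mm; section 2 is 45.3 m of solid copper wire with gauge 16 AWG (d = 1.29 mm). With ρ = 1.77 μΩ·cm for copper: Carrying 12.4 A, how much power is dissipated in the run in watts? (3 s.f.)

100 W

ρ = 1.77 μΩ·cm = 1.77×10^-8 Ω·m
Section 1: A_strand = π(3.3600e-04)² = 3.547e-07 m²; R₁ = ρL/(N·A_s) = (1.77×10^-8)(39.5)/(52×3.547e-07) = 0.03791 Ω
Section 2: A = π(1.29/2 mm)² = π(6.4500e-04 m)² = 1.307e-06 m²
R₂ = (1.77×10^-8)(45.3)/(1.307e-06) = 0.6135 Ω
R = R₁ + R₂ = 0.6514 Ω
P = I²R = (12.4)² × 0.6514 = 100 W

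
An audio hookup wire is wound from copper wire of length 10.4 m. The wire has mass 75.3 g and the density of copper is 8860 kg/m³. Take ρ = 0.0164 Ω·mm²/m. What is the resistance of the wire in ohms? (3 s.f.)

0.209 Ω

ρ = 0.0164 Ω·mm²/m = 1.64×10^-8 Ω·m
A = m/(density·L) = 0.0753/(8860×10.4) = 8.1720e-07 m²
R = ρL/A = (1.64×10^-8)(10.4)/(8.1720e-07) = 0.209 Ω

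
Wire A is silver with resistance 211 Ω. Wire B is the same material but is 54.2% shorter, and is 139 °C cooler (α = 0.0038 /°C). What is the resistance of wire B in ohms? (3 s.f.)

45.6 Ω

R ∝ ρL/d² with ρ ∝ (1+αΔT), so R_B/R_A = (1 − 54.2/100) × (1 − 0.0038×139)
= 0.458 × 0.4718 = 0.2161
R_B = 0.2161 × 211 = 45.6 Ω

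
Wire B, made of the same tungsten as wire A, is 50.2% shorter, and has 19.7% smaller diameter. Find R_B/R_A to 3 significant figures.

R ∝ L/d², so R_B/R_A = (1 − 50.2/100) × (1 − 19.7/100)⁻²
= 0.498 × 1.551 = 0.772

0.772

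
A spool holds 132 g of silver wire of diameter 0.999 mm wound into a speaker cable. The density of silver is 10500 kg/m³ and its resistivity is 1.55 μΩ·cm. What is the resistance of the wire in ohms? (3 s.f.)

0.317 Ω

ρ = 1.55 μΩ·cm = 1.55×10^-8 Ω·m
A = π(d/2)² = π(4.9950e-04 m)² = 7.8383e-07 m²
L = m/(density·A) = 0.132/(10500×7.8383e-07) = 16.04 m
R = ρL/A = (1.55×10^-8)(16.04)/(7.8383e-07) = 0.317 Ω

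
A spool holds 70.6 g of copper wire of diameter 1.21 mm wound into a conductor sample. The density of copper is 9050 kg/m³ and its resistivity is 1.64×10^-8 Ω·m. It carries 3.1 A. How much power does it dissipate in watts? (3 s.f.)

0.930 W

A = π(d/2)² = π(6.0500e-04 m)² = 1.1499e-06 m²
L = m/(density·A) = 0.0706/(9050×1.1499e-06) = 6.784 m
R = ρL/A = (1.64×10^-8)(6.784)/(1.1499e-06) = 0.09676 Ω
P = I²R = (3.1)² × 0.09676 = 0.930 W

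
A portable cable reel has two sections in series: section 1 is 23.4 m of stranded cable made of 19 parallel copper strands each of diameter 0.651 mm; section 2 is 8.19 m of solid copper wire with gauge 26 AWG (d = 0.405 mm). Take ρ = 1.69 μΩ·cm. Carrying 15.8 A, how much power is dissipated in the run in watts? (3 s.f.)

284 W

ρ = 1.69 μΩ·cm = 1.69×10^-8 Ω·m
Section 1: A_strand = π(3.2550e-04)² = 3.329e-07 m²; R₁ = ρL/(N·A_s) = (1.69×10^-8)(23.4)/(19×3.329e-07) = 0.06253 Ω
Section 2: A = π(0.405/2 mm)² = π(2.0250e-04 m)² = 1.288e-07 m²
R₂ = (1.69×10^-8)(8.19)/(1.288e-07) = 1.074 Ω
R = R₁ + R₂ = 1.137 Ω
P = I²R = (15.8)² × 1.137 = 284 W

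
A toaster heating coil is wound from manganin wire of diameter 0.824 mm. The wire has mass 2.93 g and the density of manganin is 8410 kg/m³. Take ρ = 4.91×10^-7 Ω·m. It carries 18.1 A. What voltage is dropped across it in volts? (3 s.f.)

10.9 V

A = π(d/2)² = π(4.1200e-04 m)² = 5.3327e-07 m²
L = m/(density·A) = 0.00293/(8410×5.3327e-07) = 0.6533 m
R = ρL/A = (4.91×10^-7)(0.6533)/(5.3327e-07) = 0.6015 Ω
V = IR = 18.1 × 0.6015 = 10.9 V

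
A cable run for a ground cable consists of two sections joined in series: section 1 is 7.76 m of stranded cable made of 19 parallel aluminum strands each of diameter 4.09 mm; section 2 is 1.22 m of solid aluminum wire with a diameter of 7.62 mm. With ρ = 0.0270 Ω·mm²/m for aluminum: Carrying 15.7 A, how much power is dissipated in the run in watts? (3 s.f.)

0.385 W

ρ = 0.0270 Ω·mm²/m = 2.70×10^-8 Ω·m
Section 1: A_strand = π(2.0450e-03)² = 1.314e-05 m²; R₁ = ρL/(N·A_s) = (2.70×10^-8)(7.76)/(19×1.314e-05) = 8.393×10^-4 Ω
Section 2: A = π(d/2)² = π(3.8100e-03 m)² = 4.560e-05 m²
R₂ = (2.70×10^-8)(1.22)/(4.560e-05) = 7.223×10^-4 Ω
R = R₁ + R₂ = 0.001562 Ω
P = I²R = (15.7)² × 0.001562 = 0.385 W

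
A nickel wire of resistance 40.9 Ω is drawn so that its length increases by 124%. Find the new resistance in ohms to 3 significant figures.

k = 1 + 124/100 = 2.24; volume constant ⇒ A' = A/k, so R' = k²R.
R' = 5.018 × 40.9 = 205 Ω

205 Ω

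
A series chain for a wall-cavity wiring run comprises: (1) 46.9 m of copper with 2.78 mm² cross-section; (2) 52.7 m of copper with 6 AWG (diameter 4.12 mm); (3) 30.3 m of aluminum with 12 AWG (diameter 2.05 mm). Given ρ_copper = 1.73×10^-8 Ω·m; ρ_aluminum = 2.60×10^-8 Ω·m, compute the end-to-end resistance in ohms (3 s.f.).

0.599 Ω

Seg 1: A = 2.78 mm² = 2.780e-06 m²
R_1 = (1.73×10^-8)(46.9)/(2.780e-06) = 0.2919 Ω
Seg 2: A = π(4.12/2 mm)² = π(2.0600e-03 m)² = 1.333e-05 m²
R_2 = (1.73×10^-8)(52.7)/(1.333e-05) = 0.06839 Ω
Seg 3: A = π(2.05/2 mm)² = π(1.0250e-03 m)² = 3.301e-06 m²
R_3 = (2.60×10^-8)(30.3)/(3.301e-06) = 0.2387 Ω
R_total = R_1 + R_2 + R_3 = 0.599 Ω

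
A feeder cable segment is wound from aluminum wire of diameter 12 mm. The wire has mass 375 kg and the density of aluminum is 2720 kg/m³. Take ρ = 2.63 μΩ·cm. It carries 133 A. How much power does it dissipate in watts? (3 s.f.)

ρ = 2.63 μΩ·cm = 2.63×10^-8 Ω·m
A = π(d/2)² = π(6.0000e-03 m)² = 1.1310e-04 m²
L = m/(density·A) = 375/(2720×1.1310e-04) = 1219 m
R = ρL/A = (2.63×10^-8)(1219)/(1.1310e-04) = 0.2835 Ω
P = I²R = (133)² × 0.2835 = 5010 W

5010 W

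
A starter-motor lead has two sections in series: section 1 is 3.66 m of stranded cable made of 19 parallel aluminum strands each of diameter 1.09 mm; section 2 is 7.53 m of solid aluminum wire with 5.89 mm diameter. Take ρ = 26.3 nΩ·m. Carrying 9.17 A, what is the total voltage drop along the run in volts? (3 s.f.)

ρ = 26.3 nΩ·m = 2.63×10^-8 Ω·m
Section 1: A_strand = π(5.4500e-04)² = 9.331e-07 m²; R₁ = ρL/(N·A_s) = (2.63×10^-8)(3.66)/(19×9.331e-07) = 0.005429 Ω
Section 2: A = π(d/2)² = π(2.9450e-03 m)² = 2.725e-05 m²
R₂ = (2.63×10^-8)(7.53)/(2.725e-05) = 0.007268 Ω
R = R₁ + R₂ = 0.0127 Ω
V = IR = 9.17 × 0.0127 = 0.116 V

0.116 V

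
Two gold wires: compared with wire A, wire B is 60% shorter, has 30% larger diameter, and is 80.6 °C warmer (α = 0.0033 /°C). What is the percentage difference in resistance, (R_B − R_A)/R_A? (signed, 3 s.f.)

-70.0%

R ∝ ρL/d² with ρ ∝ (1+αΔT), so R_B/R_A = (1 − 60/100) × (1 + 30/100)⁻² × (1 + 0.0033×80.6)
= 0.4 × 0.5917 × 1.266 = 0.2996
(R_B − R_A)/R_A = 0.2996 − 1 = -70.0%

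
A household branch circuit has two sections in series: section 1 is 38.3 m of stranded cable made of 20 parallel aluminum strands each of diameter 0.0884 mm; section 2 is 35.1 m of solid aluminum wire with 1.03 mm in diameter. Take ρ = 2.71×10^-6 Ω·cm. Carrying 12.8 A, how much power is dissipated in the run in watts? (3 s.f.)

ρ = 2.71×10^-6 Ω·cm = 2.71×10^-8 Ω·m
Section 1: A_strand = π(4.4200e-05)² = 6.138e-09 m²; R₁ = ρL/(N·A_s) = (2.71×10^-8)(38.3)/(20×6.138e-09) = 8.456 Ω
Section 2: A = π(d/2)² = π(5.1500e-04 m)² = 8.332e-07 m²
R₂ = (2.71×10^-8)(35.1)/(8.332e-07) = 1.142 Ω
R = R₁ + R₂ = 9.597 Ω
P = I²R = (12.8)² × 9.597 = 1570 W

1570 W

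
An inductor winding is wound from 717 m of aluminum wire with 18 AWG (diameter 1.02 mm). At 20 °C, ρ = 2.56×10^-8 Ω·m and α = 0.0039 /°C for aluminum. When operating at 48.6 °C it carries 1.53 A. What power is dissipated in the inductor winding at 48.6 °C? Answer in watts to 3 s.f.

A = π(1.02/2 mm)² = π(5.1000e-04 m)² = 8.171e-07 m²
R₍20₎ = ρL/A = (2.56×10^-8)(717)/(8.171e-07) = 22.46 Ω
R₍48.6₎ = R₍20₎(1 + αΔT) = 22.46 × (1 + 0.0039×28.6) = 24.97 Ω
P = I²R = (1.53)² × 24.97 = 58.4 W

58.4 W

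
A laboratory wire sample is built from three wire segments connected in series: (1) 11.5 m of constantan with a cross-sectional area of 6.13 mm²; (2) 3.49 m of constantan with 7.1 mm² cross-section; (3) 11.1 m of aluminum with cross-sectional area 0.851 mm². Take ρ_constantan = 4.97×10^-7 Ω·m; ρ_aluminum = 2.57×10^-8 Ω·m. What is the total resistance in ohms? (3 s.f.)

1.51 Ω

Seg 1: A = 6.13 mm² = 6.130e-06 m²
R_1 = (4.97×10^-7)(11.5)/(6.130e-06) = 0.9324 Ω
Seg 2: A = 7.1 mm² = 7.100e-06 m²
R_2 = (4.97×10^-7)(3.49)/(7.100e-06) = 0.2443 Ω
Seg 3: A = 0.851 mm² = 8.510e-07 m²
R_3 = (2.57×10^-8)(11.1)/(8.510e-07) = 0.3352 Ω
R_total = R_1 + R_2 + R_3 = 1.51 Ω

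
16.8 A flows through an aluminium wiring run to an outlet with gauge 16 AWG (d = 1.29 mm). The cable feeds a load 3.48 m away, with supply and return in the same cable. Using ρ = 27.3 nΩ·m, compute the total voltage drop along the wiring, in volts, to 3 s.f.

ρ = 27.3 nΩ·m = 2.73×10^-8 Ω·m
A = π(1.29/2 mm)² = π(6.4500e-04 m)² = 1.307e-06 m²
Total conductor length (both ways) L = 2 × 3.48 = 6.96 m
R = ρL/A = (2.73×10^-8)(6.96)/(1.307e-06) = 0.1454 Ω
V = IR = 16.8 × 0.1454 = 2.44 V

2.44 V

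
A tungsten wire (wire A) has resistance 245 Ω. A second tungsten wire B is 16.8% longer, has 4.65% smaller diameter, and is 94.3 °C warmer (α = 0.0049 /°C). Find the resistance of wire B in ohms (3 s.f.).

R ∝ ρL/d² with ρ ∝ (1+αΔT), so R_B/R_A = (1 + 16.8/100) × (1 − 4.65/100)⁻² × (1 + 0.0049×94.3)
= 1.168 × 1.1 × 1.462 = 1.878
R_B = 1.878 × 245 = 460 Ω

460 Ω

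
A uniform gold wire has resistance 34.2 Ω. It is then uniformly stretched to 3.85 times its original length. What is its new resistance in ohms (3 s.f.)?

Volume constant ⇒ A' = A/k with k = 3.85. R' = ρ(kL)/(A/k) = k²R.
R' = 14.82 × 34.2 = 507 Ω

507 Ω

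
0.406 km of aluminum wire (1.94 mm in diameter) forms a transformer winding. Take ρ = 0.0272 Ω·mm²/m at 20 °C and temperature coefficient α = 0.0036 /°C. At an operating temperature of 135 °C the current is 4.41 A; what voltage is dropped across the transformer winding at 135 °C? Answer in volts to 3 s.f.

ρ = 0.0272 Ω·mm²/m = 2.72×10^-8 Ω·m
A = π(d/2)² = π(9.7000e-04 m)² = 2.956e-06 m²
R₍20₎ = ρL/A = (2.72×10^-8)(406)/(2.956e-06) = 3.736 Ω
R₍135₎ = R₍20₎(1 + αΔT) = 3.736 × (1 + 0.0036×115) = 5.283 Ω
V = IR = 4.41 × 5.283 = 23.3 V

23.3 V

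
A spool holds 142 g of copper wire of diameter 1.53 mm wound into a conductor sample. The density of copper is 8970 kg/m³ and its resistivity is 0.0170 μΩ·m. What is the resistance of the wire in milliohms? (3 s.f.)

79.6 mΩ

ρ = 0.0170 μΩ·m = 1.70×10^-8 Ω·m
A = π(d/2)² = π(7.6500e-04 m)² = 1.8385e-06 m²
L = m/(density·A) = 0.142/(8970×1.8385e-06) = 8.61 m
R = ρL/A = (1.70×10^-8)(8.61)/(1.8385e-06) = 79.6 mΩ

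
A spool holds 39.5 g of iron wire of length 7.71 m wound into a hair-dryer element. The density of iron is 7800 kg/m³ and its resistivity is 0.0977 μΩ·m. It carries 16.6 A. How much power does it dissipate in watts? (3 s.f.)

316 W

ρ = 0.0977 μΩ·m = 9.77×10^-8 Ω·m
A = m/(density·L) = 0.0395/(7800×7.71) = 6.5682e-07 m²
R = ρL/A = (9.77×10^-8)(7.71)/(6.5682e-07) = 1.147 Ω
P = I²R = (16.6)² × 1.147 = 316 W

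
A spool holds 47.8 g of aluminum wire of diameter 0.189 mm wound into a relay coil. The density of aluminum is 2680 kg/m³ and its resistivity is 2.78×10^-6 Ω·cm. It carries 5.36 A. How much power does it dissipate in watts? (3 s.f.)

18100 W

ρ = 2.78×10^-6 Ω·cm = 2.78×10^-8 Ω·m
A = π(d/2)² = π(9.4500e-05 m)² = 2.8055e-08 m²
L = m/(density·A) = 0.0478/(2680×2.8055e-08) = 635.7 m
R = ρL/A = (2.78×10^-8)(635.7)/(2.8055e-08) = 630 Ω
P = I²R = (5.36)² × 630 = 18100 W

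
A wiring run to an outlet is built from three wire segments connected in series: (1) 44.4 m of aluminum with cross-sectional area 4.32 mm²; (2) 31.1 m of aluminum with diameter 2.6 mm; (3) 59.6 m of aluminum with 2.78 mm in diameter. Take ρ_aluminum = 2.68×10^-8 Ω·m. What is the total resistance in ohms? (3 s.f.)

0.696 Ω

Seg 1: A = 4.32 mm² = 4.320e-06 m²
R_1 = (2.68×10^-8)(44.4)/(4.320e-06) = 0.2754 Ω
Seg 2: A = π(d/2)² = π(1.3000e-03 m)² = 5.309e-06 m²
R_2 = (2.68×10^-8)(31.1)/(5.309e-06) = 0.157 Ω
Seg 3: A = π(d/2)² = π(1.3900e-03 m)² = 6.070e-06 m²
R_3 = (2.68×10^-8)(59.6)/(6.070e-06) = 0.2631 Ω
R_total = R_1 + R_2 + R_3 = 0.696 Ω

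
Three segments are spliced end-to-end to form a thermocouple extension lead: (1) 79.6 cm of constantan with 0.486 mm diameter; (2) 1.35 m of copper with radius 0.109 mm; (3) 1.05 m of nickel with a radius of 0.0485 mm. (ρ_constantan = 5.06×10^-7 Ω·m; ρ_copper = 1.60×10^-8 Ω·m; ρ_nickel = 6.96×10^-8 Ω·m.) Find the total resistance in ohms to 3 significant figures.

Seg 1: A = π(d/2)² = π(2.4300e-04 m)² = 1.855e-07 m²
R_1 = (5.06×10^-7)(0.796)/(1.855e-07) = 2.171 Ω
Seg 2: A = πr² = π(1.0900e-04 m)² = 3.733e-08 m²
R_2 = (1.60×10^-8)(1.35)/(3.733e-08) = 0.5787 Ω
Seg 3: A = πr² = π(4.8500e-05 m)² = 7.390e-09 m²
R_3 = (6.96×10^-8)(1.05)/(7.390e-09) = 9.889 Ω
R_total = R_1 + R_2 + R_3 = 12.6 Ω

12.6 Ω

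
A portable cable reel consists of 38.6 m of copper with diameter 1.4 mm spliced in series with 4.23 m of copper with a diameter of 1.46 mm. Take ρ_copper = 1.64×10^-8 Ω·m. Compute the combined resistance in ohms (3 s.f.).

Segment 1: A = π(d/2)² = π(7.0000e-04 m)² = 1.539e-06 m²
R₁ = ρL/A = (1.64×10^-8)(38.6)/(1.539e-06) = 0.4112 Ω
Segment 2: A = π(d/2)² = π(7.3000e-04 m)² = 1.674e-06 m²
R₂ = (1.64×10^-8)(4.23)/(1.674e-06) = 0.04144 Ω
R = R₁ + R₂ = 0.453 Ω

0.453 Ω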